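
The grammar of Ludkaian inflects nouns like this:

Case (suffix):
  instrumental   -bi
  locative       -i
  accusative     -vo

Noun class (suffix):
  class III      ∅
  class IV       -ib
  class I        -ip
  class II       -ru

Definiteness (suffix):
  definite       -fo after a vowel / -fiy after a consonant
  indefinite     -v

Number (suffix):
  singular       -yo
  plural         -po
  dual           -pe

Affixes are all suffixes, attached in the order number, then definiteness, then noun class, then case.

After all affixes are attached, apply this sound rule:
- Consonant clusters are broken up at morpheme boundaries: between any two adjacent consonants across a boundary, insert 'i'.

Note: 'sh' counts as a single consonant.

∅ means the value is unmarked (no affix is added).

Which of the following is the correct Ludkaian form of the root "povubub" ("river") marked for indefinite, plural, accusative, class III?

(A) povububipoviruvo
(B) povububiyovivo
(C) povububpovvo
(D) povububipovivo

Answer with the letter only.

D

Attach number plural -po → povububpo.
Attach definiteness indefinite -v → povububpov.
noun class = class III: zero marking, form stays povububpov.
Attach case accusative -vo → povububpovvo.
Apply epenthesis: povububpovvo → povububipovivo.
So the correct form is povububipovivo, option (D).
(C) povububpovvo is wrong: it fails to apply the sound rule(s).
(A) povububipoviruvo is wrong: it uses class II instead of class III for noun class.
(B) povububiyovivo is wrong: it uses singular instead of plural for number.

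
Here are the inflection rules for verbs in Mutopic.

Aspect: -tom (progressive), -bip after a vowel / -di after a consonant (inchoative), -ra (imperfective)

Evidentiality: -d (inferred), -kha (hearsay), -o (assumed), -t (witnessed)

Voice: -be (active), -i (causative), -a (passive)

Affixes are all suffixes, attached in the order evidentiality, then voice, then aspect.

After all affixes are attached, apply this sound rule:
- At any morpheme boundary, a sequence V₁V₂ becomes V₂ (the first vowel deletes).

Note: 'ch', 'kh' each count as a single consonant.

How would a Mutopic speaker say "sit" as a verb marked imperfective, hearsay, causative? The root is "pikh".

Attach evidentiality hearsay -kha → pikhkha.
Attach voice causative -i → pikhkhai.
Attach aspect imperfective -ra → pikhkhaira.
Apply vowel deletion: pikhkhaira → pikhkhira.

pikhkhira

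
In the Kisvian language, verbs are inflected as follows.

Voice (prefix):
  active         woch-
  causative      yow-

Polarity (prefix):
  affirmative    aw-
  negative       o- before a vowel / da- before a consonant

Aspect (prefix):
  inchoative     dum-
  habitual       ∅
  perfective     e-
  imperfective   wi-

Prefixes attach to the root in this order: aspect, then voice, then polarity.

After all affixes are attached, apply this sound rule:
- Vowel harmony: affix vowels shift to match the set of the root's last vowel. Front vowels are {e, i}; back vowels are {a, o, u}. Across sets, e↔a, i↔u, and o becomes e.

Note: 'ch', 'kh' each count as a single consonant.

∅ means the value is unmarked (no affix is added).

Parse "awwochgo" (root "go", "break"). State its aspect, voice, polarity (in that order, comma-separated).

Segment: aw-woch-go.
aspect: ∅ → habitual.
voice: woch- → active.
polarity: aw- → affirmative.

habitual, active, affirmative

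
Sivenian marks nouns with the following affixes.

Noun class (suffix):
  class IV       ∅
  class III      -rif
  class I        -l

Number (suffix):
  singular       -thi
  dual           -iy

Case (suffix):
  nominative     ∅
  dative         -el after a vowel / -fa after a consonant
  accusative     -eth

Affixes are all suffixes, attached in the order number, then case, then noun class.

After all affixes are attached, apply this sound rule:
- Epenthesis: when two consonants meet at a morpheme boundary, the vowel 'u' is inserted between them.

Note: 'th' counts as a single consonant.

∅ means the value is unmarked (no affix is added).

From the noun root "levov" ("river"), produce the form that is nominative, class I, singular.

Attach number singular -thi → levovthi.
case = nominative: zero marking, form stays levovthi.
Attach noun class class I -l → levovthil.
Apply epenthesis: levovthil → levovuthil.

levovuthil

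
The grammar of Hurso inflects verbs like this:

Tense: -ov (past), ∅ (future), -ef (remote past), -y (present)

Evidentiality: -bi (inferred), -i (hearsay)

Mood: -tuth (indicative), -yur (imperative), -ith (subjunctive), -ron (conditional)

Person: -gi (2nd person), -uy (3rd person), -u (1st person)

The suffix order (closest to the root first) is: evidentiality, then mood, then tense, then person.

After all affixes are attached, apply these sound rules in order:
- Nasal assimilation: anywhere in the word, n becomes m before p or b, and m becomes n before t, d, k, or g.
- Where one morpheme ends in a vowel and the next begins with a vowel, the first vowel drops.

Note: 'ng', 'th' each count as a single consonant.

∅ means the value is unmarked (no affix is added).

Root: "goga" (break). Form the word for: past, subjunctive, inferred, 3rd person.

Attach evidentiality inferred -bi → gogabi.
Attach mood subjunctive -ith → gogabiith.
Attach tense past -ov → gogabiithov.
Attach person 3rd person -uy → gogabiithovuy.
Nasal assimilation: no change.
Apply vowel deletion: gogabiithovuy → gogabithovuy.

gogabithovuy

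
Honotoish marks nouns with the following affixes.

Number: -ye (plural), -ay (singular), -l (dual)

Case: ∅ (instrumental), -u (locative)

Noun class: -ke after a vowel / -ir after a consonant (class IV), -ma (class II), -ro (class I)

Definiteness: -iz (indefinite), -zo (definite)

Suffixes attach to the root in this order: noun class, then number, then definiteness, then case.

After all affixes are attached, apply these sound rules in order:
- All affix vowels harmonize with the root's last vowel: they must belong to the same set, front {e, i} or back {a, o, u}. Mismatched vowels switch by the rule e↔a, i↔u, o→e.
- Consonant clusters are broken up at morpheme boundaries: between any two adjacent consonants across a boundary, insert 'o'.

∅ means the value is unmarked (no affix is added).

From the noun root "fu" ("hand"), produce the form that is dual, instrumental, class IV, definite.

Attach noun class class IV -ke (after vowel 'u') → fuke.
Attach number dual -l → fukel.
Attach definiteness definite -zo → fukelzo.
case = instrumental: zero marking, form stays fukelzo.
Apply vowel harmony: fukelzo → fukalzo.
Apply epenthesis: fukalzo → fukalozo.

fukalozo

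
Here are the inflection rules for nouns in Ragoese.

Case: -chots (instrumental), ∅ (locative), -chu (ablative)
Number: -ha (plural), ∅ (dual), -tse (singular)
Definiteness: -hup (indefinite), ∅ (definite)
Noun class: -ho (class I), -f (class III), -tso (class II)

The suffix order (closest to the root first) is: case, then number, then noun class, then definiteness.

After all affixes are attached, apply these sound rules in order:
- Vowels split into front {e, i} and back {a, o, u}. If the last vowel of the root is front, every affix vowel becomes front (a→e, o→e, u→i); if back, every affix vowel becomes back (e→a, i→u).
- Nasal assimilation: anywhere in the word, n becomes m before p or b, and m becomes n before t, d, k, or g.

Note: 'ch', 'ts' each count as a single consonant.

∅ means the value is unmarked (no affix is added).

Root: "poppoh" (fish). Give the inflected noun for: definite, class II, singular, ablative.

Attach case ablative -chu → poppohchu.
Attach number singular -tse → poppohchutse.
Attach noun class class II -tso → poppohchutsetso.
definiteness = definite: zero marking, form stays poppohchutsetso.
Apply vowel harmony: poppohchutsetso → poppohchutsatso.
Nasal assimilation: no change.

poppohchutsatso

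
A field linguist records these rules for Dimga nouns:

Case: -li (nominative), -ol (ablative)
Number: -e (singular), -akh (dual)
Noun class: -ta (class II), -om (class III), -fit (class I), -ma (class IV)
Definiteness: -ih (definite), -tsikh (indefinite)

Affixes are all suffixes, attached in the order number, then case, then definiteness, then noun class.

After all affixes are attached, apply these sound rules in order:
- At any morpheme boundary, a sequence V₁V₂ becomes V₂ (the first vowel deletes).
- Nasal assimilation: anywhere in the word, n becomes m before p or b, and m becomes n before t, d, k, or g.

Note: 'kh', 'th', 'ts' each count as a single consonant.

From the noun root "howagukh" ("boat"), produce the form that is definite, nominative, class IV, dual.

howagukhakhlihma

Attach number dual -akh → howagukhakh.
Attach case nominative -li → howagukhakhli.
Attach definiteness definite -ih → howagukhakhliih.
Attach noun class class IV -ma → howagukhakhliihma.
Apply vowel deletion: howagukhakhliihma → howagukhakhlihma.
Nasal assimilation: no change.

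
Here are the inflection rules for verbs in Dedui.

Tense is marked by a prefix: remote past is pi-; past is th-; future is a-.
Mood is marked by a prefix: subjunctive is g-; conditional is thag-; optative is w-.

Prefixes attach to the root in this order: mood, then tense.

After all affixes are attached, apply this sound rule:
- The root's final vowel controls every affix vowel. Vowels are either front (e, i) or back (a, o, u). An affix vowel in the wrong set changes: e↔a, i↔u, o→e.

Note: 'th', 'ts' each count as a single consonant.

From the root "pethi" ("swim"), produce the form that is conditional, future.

Attach mood conditional thag- → thagpethi.
Attach tense future a- → athagpethi.
Apply vowel harmony: athagpethi → ethegpethi.

ethegpethi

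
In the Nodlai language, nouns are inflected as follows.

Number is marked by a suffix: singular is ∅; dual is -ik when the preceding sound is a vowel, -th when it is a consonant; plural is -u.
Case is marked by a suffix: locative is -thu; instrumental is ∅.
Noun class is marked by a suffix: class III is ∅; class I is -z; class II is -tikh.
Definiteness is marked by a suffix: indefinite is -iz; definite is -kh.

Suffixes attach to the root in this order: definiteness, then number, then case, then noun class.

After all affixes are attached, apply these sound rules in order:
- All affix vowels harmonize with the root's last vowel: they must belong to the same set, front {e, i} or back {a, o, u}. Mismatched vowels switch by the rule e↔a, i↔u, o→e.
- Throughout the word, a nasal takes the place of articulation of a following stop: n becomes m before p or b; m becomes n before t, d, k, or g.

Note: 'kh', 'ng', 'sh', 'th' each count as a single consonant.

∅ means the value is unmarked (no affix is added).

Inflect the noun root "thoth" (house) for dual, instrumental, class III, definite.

Attach definiteness definite -kh → thothkh.
Attach number dual -th (after consonant 'kh') → thothkhth.
case = instrumental: zero marking, form stays thothkhth.
noun class = class III: zero marking, form stays thothkhth.
Vowel harmony: no change.
Nasal assimilation: no change.

thothkhth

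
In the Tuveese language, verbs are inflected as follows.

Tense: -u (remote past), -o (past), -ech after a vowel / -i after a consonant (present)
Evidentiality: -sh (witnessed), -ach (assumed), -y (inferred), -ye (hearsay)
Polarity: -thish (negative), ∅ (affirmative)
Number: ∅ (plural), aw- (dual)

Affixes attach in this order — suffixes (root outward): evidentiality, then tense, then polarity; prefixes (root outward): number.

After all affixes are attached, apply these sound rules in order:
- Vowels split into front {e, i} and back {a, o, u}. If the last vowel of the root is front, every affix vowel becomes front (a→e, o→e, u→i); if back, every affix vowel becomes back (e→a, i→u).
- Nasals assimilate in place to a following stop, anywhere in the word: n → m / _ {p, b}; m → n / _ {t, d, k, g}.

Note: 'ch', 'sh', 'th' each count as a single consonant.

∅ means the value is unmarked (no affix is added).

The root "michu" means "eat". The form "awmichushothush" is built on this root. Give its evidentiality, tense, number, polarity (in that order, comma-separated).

Segment: aw-michu-sh-o-thish.
evidentiality: -sh → witnessed.
tense: -o → past.
number: aw- → dual.
polarity: -thish → negative.

witnessed, past, dual, negative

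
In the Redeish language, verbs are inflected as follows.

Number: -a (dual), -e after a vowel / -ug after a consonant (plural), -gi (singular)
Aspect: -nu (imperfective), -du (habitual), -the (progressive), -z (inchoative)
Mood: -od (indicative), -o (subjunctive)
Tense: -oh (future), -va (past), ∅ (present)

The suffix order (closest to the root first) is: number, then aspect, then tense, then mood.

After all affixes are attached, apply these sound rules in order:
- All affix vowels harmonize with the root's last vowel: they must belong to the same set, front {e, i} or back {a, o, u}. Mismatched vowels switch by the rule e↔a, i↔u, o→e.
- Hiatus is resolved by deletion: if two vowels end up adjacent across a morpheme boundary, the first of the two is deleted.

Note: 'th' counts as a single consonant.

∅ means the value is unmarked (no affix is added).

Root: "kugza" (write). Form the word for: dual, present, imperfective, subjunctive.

kugzano

Attach number dual -a → kugzaa.
Attach aspect imperfective -nu → kugzaanu.
tense = present: zero marking, form stays kugzaanu.
Attach mood subjunctive -o → kugzaanuo.
Vowel harmony: no change.
Apply vowel deletion: kugzaanuo → kugzano.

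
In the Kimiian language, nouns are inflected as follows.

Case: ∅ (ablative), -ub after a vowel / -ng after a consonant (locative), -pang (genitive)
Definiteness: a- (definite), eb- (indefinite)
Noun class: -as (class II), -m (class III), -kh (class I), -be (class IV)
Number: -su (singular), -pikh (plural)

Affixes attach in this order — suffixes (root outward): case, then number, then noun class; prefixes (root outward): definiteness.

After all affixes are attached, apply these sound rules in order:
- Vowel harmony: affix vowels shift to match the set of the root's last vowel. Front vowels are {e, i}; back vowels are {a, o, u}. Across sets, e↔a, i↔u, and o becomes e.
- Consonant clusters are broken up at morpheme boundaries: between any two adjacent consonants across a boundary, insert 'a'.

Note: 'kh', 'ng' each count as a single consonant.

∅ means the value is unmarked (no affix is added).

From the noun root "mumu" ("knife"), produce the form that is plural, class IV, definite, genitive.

Attach definiteness definite a- → amumu.
Attach case genitive -pang → amumupang.
Attach number plural -pikh → amumupangpikh.
Attach noun class class IV -be → amumupangpikhbe.
Apply vowel harmony: amumupangpikhbe → amumupangpukhba.
Apply epenthesis: amumupangpukhba → amumupangapukhaba.

amumupangapukhaba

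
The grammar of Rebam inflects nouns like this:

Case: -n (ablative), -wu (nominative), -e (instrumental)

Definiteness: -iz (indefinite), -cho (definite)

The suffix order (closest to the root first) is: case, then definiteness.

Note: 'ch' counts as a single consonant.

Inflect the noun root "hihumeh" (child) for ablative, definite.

hihumehncho

Attach case ablative -n → hihumehn.
Attach definiteness definite -cho → hihumehncho.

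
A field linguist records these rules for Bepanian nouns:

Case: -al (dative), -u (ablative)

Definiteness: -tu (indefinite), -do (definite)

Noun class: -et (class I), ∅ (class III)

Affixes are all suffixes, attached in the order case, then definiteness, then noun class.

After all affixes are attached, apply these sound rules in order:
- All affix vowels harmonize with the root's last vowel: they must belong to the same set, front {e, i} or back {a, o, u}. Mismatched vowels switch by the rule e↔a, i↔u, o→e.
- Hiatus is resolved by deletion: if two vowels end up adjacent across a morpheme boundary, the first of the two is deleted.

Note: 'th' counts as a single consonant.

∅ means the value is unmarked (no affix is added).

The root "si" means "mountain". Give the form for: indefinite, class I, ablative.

Attach case ablative -u → siu.
Attach definiteness indefinite -tu → siutu.
Attach noun class class I -et → siutuet.
Apply vowel harmony: siutuet → siitiet.
Apply vowel deletion: siitiet → sitet.

sitet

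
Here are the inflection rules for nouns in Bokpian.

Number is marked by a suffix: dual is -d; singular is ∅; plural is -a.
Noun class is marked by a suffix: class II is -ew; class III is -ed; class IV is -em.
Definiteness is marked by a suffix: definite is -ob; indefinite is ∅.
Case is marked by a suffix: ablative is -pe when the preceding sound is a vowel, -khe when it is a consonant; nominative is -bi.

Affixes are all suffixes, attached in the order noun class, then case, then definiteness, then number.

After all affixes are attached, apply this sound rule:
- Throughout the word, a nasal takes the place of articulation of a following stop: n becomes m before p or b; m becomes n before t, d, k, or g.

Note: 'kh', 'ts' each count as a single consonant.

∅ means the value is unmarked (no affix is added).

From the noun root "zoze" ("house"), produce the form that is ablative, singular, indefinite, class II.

zozeewkhe

Attach noun class class II -ew → zozeew.
Attach case ablative -khe (after consonant 'w') → zozeewkhe.
definiteness = indefinite: zero marking, form stays zozeewkhe.
number = singular: zero marking, form stays zozeewkhe.
Nasal assimilation: no change.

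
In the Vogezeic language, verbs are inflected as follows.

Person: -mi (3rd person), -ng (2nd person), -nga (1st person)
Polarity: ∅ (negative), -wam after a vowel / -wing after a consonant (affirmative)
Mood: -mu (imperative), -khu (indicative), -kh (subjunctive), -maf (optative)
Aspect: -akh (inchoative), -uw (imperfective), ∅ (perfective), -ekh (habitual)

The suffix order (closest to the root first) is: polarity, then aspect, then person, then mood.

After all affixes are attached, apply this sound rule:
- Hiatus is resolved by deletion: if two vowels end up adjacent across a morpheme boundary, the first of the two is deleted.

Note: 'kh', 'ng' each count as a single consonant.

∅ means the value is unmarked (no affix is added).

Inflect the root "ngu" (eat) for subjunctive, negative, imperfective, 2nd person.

nguwngkh

polarity = negative: zero marking, form stays ngu.
Attach aspect imperfective -uw → nguuw.
Attach person 2nd person -ng → nguuwng.
Attach mood subjunctive -kh → nguuwngkh.
Apply vowel deletion: nguuwngkh → nguwngkh.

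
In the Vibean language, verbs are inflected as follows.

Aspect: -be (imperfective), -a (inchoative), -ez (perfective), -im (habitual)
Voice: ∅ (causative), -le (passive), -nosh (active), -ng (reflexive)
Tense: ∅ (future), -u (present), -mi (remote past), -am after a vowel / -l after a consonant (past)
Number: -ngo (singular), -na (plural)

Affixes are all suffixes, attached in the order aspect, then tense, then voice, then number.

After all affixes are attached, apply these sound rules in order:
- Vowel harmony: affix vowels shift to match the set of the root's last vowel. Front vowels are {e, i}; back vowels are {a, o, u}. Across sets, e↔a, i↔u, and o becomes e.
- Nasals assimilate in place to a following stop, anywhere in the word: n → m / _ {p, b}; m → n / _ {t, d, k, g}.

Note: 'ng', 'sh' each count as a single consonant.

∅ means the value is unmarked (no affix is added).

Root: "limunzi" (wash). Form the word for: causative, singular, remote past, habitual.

limunziimminge

Attach aspect habitual -im → limunziim.
Attach tense remote past -mi → limunziimmi.
voice = causative: zero marking, form stays limunziimmi.
Attach number singular -ngo → limunziimmingo.
Apply vowel harmony: limunziimmingo → limunziimminge.
Nasal assimilation: no change.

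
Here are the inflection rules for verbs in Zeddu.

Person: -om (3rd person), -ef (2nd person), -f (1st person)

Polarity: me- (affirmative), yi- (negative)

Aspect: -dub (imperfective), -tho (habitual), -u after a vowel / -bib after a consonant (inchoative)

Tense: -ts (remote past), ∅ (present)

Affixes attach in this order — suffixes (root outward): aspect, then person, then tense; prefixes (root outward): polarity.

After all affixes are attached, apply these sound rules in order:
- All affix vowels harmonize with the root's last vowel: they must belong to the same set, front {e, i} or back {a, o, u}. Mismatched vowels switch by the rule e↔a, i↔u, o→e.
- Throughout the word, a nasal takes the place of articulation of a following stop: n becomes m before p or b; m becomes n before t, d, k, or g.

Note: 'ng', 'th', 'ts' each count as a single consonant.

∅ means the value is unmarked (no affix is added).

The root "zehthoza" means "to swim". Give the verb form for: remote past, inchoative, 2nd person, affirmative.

mazehthozauafts

Attach aspect inchoative -u (after vowel 'a') → zehthozau.
Attach person 2nd person -ef → zehthozauef.
Attach tense remote past -ts → zehthozauefts.
Attach polarity affirmative me- → mezehthozauefts.
Apply vowel harmony: mezehthozauefts → mazehthozauafts.
Nasal assimilation: no change.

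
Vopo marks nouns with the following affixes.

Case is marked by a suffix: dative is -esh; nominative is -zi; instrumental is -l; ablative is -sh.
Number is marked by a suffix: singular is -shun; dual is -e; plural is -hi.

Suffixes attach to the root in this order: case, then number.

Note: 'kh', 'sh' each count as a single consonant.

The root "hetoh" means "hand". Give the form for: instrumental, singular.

hetohlshun

Attach case instrumental -l → hetohl.
Attach number singular -shun → hetohlshun.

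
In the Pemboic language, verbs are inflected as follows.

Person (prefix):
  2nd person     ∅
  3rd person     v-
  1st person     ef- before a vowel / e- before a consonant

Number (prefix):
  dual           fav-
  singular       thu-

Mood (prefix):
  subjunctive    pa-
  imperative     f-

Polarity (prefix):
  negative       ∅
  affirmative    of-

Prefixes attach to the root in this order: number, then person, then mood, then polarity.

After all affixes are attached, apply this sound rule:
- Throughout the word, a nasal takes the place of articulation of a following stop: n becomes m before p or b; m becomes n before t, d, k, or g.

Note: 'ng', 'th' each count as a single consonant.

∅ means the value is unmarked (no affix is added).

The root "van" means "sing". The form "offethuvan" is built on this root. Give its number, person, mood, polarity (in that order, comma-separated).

singular, 1st person, imperative, affirmative

Segment: of-f-e-thu-van.
number: thu- → singular.
person: ef/e- → 1st person.
mood: f- → imperative.
polarity: of- → affirmative.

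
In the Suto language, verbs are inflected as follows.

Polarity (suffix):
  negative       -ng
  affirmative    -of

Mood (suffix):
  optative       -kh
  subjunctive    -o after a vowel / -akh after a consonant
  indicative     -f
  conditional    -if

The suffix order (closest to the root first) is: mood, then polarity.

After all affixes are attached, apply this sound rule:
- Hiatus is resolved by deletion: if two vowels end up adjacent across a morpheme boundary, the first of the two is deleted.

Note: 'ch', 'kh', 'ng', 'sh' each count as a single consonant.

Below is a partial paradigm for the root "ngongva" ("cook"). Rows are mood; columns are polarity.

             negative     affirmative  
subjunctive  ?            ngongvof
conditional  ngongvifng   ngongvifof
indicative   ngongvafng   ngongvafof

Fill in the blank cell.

Attach mood subjunctive -o (after vowel 'a') → ngongvao.
Attach polarity negative -ng → ngongvaong.
Apply vowel deletion: ngongvaong → ngongvong.

ngongvong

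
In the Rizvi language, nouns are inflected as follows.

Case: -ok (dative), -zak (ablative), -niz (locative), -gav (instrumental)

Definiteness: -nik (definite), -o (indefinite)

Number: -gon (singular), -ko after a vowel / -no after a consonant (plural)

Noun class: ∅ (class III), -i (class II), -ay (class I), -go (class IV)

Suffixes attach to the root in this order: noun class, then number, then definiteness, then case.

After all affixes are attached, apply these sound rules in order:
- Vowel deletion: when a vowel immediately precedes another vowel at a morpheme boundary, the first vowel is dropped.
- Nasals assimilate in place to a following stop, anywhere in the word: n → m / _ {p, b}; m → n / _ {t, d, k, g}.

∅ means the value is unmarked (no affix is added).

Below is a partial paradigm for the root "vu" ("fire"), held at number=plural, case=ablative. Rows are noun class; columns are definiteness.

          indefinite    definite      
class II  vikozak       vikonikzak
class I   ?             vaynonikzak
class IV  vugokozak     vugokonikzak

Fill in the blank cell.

vaynozak

Attach noun class class I -ay → vuay.
Attach number plural -no (after consonant 'y') → vuayno.
Attach definiteness indefinite -o → vuaynoo.
Attach case ablative -zak → vuaynoozak.
Apply vowel deletion: vuaynoozak → vaynozak.
Nasal assimilation: no change.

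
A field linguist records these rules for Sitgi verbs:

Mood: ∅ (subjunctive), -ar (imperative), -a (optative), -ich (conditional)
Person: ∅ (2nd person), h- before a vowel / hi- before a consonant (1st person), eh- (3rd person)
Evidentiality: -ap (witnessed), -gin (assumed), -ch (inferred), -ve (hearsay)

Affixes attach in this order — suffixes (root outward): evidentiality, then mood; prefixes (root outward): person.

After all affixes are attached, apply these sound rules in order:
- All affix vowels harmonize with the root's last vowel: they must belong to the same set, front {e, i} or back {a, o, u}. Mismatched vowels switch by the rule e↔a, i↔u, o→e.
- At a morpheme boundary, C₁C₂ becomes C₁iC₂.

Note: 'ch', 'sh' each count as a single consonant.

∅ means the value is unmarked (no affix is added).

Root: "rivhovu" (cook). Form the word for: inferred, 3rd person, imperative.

ahirivhovuchar

Attach evidentiality inferred -ch → rivhovuch.
Attach person 3rd person eh- → ehrivhovuch.
Attach mood imperative -ar → ehrivhovuchar.
Apply vowel harmony: ehrivhovuchar → ahrivhovuchar.
Apply epenthesis: ahrivhovuchar → ahirivhovuchar.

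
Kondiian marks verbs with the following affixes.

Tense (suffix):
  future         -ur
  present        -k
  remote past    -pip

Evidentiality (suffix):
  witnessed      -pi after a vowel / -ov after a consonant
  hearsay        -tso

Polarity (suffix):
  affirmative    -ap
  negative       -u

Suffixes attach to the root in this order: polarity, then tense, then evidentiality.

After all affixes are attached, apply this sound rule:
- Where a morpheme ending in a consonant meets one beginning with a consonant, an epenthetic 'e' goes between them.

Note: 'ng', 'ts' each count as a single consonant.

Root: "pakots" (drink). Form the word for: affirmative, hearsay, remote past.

Attach polarity affirmative -ap → pakotsap.
Attach tense remote past -pip → pakotsappip.
Attach evidentiality hearsay -tso → pakotsappiptso.
Apply epenthesis: pakotsappiptso → pakotsapepipetso.

pakotsapepipetso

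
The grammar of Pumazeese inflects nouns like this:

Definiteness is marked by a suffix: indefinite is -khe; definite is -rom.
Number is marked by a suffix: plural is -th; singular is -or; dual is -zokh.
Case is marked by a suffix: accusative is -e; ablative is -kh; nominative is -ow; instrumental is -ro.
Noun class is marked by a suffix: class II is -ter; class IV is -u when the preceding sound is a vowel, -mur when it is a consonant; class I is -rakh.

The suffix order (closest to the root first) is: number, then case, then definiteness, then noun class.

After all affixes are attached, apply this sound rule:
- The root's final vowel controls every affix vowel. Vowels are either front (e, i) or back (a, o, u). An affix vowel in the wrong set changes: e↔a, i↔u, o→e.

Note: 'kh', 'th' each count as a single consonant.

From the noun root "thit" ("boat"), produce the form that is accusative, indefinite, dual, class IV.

Attach number dual -zokh → thitzokh.
Attach case accusative -e → thitzokhe.
Attach definiteness indefinite -khe → thitzokhekhe.
Attach noun class class IV -u (after vowel 'e') → thitzokhekheu.
Apply vowel harmony: thitzokhekheu → thitzekhekhei.

thitzekhekhei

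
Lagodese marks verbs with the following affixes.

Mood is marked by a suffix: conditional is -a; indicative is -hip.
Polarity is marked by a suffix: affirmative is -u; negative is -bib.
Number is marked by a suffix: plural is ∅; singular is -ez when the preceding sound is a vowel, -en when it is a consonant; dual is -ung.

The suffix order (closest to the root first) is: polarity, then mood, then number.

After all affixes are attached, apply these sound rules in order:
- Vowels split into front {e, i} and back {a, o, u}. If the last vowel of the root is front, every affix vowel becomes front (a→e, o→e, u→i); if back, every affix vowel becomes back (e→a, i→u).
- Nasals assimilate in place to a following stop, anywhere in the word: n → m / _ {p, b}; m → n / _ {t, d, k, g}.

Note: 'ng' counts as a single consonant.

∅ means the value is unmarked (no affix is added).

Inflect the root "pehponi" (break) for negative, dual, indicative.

pehponibibhiping

Attach polarity negative -bib → pehponibib.
Attach mood indicative -hip → pehponibibhip.
Attach number dual -ung → pehponibibhipung.
Apply vowel harmony: pehponibibhipung → pehponibibhiping.
Nasal assimilation: no change.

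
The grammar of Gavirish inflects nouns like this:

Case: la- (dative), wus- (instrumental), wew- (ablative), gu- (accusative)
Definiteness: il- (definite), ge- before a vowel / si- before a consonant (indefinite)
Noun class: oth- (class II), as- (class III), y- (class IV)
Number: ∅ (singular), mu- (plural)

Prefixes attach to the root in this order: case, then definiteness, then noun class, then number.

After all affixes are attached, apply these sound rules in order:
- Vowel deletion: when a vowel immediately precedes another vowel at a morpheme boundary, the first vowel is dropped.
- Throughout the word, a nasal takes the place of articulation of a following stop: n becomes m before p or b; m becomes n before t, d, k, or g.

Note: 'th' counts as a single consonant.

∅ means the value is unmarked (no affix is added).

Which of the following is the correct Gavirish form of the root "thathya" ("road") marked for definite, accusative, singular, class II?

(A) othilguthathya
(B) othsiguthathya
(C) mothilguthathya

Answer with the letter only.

A

Attach case accusative gu- → guthathya.
Attach definiteness definite il- → ilguthathya.
Attach noun class class II oth- → othilguthathya.
number = singular: zero marking, form stays othilguthathya.
Vowel deletion: no change.
Nasal assimilation: no change.
So the correct form is othilguthathya, option (A).
(C) mothilguthathya is wrong: it uses plural instead of singular for number.
(B) othsiguthathya is wrong: it uses indefinite instead of definite for definiteness.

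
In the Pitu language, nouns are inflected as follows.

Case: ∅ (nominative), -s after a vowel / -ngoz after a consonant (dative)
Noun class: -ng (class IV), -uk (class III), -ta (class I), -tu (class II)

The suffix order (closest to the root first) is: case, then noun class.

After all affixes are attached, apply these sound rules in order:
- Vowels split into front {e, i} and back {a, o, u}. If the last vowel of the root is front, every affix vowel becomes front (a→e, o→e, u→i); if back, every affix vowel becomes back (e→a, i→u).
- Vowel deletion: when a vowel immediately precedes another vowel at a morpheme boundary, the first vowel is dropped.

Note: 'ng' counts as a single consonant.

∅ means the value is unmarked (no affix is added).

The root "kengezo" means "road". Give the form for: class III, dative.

kengezosuk

Attach case dative -s (after vowel 'o') → kengezos.
Attach noun class class III -uk → kengezosuk.
Vowel harmony: no change.
Vowel deletion: no change.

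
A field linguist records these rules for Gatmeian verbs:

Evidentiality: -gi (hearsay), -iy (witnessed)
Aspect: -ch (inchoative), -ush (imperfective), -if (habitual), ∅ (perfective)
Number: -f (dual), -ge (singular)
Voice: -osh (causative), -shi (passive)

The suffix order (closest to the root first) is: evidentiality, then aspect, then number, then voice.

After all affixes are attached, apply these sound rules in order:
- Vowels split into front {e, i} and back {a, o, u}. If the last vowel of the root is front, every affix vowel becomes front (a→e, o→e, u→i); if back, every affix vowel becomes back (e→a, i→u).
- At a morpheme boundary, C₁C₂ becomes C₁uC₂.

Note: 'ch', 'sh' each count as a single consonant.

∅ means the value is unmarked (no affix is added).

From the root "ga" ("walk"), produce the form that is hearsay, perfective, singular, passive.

Attach evidentiality hearsay -gi → gagi.
aspect = perfective: zero marking, form stays gagi.
Attach number singular -ge → gagige.
Attach voice passive -shi → gagigeshi.
Apply vowel harmony: gagigeshi → gagugashu.
Epenthesis: no change.

gagugashu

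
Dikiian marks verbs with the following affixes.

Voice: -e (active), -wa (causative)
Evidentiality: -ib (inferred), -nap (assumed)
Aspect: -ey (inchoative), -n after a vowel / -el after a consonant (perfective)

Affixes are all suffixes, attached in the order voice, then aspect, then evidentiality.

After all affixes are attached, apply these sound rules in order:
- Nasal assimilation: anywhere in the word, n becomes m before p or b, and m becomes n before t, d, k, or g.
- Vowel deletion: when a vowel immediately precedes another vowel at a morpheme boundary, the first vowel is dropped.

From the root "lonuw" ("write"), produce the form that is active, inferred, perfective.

Attach voice active -e → lonuwe.
Attach aspect perfective -n (after vowel 'e') → lonuwen.
Attach evidentiality inferred -ib → lonuwenib.
Nasal assimilation: no change.
Vowel deletion: no change.

lonuwenib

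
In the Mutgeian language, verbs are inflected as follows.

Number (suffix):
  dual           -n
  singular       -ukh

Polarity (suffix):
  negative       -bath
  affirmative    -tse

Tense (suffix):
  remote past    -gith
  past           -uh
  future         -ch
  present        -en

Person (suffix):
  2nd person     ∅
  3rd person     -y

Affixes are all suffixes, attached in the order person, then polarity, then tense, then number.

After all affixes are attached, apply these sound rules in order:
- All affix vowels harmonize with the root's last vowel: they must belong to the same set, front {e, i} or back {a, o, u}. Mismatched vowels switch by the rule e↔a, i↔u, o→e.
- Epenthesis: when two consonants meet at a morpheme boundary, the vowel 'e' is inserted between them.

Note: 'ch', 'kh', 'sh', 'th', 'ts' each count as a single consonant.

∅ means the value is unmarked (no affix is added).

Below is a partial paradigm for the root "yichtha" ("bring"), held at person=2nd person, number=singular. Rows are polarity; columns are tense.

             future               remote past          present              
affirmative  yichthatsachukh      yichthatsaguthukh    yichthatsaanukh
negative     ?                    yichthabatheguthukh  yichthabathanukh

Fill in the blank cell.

yichthabathechukh

person = 2nd person: zero marking, form stays yichtha.
Attach polarity negative -bath → yichthabath.
Attach tense future -ch → yichthabathch.
Attach number singular -ukh → yichthabathchukh.
Vowel harmony: no change.
Apply epenthesis: yichthabathchukh → yichthabathechukh.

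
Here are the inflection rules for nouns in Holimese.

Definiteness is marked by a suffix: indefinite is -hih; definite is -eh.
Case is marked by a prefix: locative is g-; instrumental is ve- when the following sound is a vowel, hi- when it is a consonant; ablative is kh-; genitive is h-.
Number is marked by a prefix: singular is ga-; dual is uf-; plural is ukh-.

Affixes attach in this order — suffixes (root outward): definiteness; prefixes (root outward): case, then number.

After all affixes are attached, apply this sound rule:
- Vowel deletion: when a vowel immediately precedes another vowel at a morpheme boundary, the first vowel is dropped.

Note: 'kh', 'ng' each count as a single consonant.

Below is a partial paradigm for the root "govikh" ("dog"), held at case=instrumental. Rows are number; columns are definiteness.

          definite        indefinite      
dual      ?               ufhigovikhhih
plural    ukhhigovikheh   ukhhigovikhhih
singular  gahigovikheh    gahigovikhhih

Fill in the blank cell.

ufhigovikheh

Attach case instrumental hi- (before consonant 'g') → higovikh.
Attach number dual uf- → ufhigovikh.
Attach definiteness definite -eh → ufhigovikheh.
Vowel deletion: no change.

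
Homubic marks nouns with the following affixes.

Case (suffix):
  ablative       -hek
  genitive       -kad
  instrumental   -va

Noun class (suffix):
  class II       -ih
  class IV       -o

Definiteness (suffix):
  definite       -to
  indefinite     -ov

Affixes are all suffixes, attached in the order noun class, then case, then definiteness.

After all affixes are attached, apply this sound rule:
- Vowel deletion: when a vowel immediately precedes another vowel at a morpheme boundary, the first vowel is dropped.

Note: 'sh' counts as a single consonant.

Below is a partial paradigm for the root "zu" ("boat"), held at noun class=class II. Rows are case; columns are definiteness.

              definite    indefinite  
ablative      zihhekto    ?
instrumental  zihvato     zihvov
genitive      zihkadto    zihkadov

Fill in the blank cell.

Attach noun class class II -ih → zuih.
Attach case ablative -hek → zuihhek.
Attach definiteness indefinite -ov → zuihhekov.
Apply vowel deletion: zuihhekov → zihhekov.

zihhekov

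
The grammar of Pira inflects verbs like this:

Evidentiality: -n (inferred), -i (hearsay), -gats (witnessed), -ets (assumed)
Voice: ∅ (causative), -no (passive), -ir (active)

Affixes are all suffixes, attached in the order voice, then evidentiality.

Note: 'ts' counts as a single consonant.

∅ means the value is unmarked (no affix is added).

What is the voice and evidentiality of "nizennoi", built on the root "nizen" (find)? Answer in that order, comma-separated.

Segment: nizen-no-i.
voice: -no → passive.
evidentiality: -i → hearsay.

passive, hearsay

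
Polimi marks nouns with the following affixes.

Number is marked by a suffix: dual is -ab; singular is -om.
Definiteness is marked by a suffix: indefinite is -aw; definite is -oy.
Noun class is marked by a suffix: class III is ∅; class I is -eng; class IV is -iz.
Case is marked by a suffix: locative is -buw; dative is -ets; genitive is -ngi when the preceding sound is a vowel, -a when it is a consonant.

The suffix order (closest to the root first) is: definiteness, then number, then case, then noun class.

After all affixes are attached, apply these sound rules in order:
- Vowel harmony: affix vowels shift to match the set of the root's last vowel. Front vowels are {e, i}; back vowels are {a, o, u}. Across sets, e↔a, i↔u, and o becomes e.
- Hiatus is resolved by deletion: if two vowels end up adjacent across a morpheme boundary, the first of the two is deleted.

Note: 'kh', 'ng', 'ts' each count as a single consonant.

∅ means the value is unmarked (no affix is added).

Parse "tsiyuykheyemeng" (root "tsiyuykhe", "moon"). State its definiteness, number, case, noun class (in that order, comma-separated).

Segment: tsiyuykhe-oy-om-a-eng.
definiteness: -oy → definite.
number: -om → singular.
case: -ngi/a → genitive.
noun class: -eng → class I.

definite, singular, genitive, class I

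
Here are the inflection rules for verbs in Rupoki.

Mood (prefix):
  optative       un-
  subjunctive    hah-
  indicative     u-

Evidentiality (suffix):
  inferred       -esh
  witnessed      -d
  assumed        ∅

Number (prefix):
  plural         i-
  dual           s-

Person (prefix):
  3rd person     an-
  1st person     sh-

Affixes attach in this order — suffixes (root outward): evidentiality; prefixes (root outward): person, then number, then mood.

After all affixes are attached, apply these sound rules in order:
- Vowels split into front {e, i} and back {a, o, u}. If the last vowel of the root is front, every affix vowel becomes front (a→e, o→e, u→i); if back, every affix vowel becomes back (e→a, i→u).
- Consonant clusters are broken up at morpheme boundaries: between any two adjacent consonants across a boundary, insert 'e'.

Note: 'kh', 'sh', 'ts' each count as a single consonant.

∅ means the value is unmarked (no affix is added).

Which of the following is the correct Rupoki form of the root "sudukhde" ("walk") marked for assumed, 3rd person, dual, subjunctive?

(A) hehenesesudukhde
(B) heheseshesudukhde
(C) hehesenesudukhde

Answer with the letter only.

C

Attach person 3rd person an- → ansudukhde.
Attach number dual s- → sansudukhde.
evidentiality = assumed: zero marking, form stays sansudukhde.
Attach mood subjunctive hah- → hahsansudukhde.
Apply vowel harmony: hahsansudukhde → hehsensudukhde.
Apply epenthesis: hehsensudukhde → hehesenesudukhde.
So the correct form is hehesenesudukhde, option (C).
(A) hehenesesudukhde is wrong: it has the affixes in the wrong order.
(B) heheseshesudukhde is wrong: it uses 1st person instead of 3rd person for person.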